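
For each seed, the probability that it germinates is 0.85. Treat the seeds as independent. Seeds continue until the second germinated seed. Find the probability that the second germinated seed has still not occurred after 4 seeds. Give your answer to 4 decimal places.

0.0120

Needing more than 4 seeds ⇔ fewer than 2 successes in the first 4. With X ~ Binomial(4, 0.85), P(Y > 4) = P(X ≤ 1).
  k=0: C(4,0)·0.85^0·0.15^4 = 0.000506
  k=1: C(4,1)·0.85^1·0.15^3 = 0.011475
P(X ≤ 1) = 0.011981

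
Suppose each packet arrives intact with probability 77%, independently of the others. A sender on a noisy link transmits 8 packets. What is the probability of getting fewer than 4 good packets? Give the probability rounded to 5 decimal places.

0.01913

X ~ Binomial(8, 0.77); P(X ≤ 3) = Σ C(8,k) p^k (1−p)^(8−k) over k:
  k=0: C(8,0)·0.77^0·0.23^8 = 0.0000078
  k=1: C(8,1)·0.77^1·0.23^7 = 0.0002097
  k=2: C(8,2)·0.77^2·0.23^6 = 0.0024576
  k=3: C(8,3)·0.77^3·0.23^5 = 0.0164551
Total = 0.0191302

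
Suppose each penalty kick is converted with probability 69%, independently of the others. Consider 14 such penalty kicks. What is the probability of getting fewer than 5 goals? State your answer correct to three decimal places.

X ~ Binomial(14, 0.69); P(X ≤ 4) = Σ C(14,k) p^k (1−p)^(14−k) over k:
  k=0: C(14,0)·0.69^0·0.31^14 = 0.00000
  k=1: C(14,1)·0.69^1·0.31^13 = 0.00000
  k=2: C(14,2)·0.69^2·0.31^12 = 0.00003
  k=3: C(14,3)·0.69^3·0.31^11 = 0.00030
  k=4: C(14,4)·0.69^4·0.31^10 = 0.00186
Total = 0.00220

0.002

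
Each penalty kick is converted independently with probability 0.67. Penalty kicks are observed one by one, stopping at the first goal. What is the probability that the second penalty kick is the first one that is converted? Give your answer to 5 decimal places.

Geometric (trials to first success), p = 0.67.
P(Y = 2) = (1−p)^1 · p = 0.33 · 0.67 = 0.2211000

0.22110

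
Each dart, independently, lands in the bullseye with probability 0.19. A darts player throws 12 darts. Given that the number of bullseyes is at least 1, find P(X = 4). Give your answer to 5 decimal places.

X ~ Binomial(12, 0.19). Want P(X=4 | X≥1) = P(X=4) / P(X≥1).
P(X=4) = C(12,4)·0.19^4·0.81^8 = 0.1195363
P(X≥1) = 1 − 0.0797664 = 0.9202336
Ratio = 0.1195363 / 0.9202336 = 0.1298978

0.12990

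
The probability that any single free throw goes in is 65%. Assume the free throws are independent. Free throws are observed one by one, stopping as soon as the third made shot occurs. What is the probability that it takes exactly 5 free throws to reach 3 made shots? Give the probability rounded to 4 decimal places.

Y = trial on which the third success occurs; negative binomial, r=3, p=0.65.
P(Y=5) = C(4,2) · p^3 · (1−p)^2
= 6 · 0.27463 · 0.1225 = 0.201849

0.2018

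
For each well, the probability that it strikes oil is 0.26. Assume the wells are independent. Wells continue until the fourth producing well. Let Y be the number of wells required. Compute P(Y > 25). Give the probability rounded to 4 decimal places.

Needing more than 25 wells ⇔ fewer than 4 successes in the first 25. With X ~ Binomial(25, 0.26), P(Y > 25) = P(X ≤ 3).
  k=0: C(25,0)·0.26^0·0.74^25 = 0.000538
  k=1: C(25,1)·0.26^1·0.74^24 = 0.004726
  k=2: C(25,2)·0.26^2·0.74^23 = 0.019925
  k=3: C(25,3)·0.26^3·0.74^22 = 0.053672
P(X ≤ 3) = 0.078861

0.0789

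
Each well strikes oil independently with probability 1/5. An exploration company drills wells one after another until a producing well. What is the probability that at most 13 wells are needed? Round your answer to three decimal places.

0.945

Y = number of wells to the first success; geometric, p = 0.20.
P(Y ≤ 13) = 1 − (1−p)^13 = 1 − 0.05498 = 0.94502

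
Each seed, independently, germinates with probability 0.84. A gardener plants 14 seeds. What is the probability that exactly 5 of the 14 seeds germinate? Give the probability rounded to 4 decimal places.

0.0001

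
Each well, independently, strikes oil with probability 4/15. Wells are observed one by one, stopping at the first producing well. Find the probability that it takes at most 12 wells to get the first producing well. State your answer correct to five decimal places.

Y = number of wells to the first success; geometric, p = 0.266667.
P(Y ≤ 12) = 1 − (1−p)^12 = 1 − 0.0241890 = 0.9758110

0.97581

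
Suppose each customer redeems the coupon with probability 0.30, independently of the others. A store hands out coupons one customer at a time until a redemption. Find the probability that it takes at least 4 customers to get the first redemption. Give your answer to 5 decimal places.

0.34300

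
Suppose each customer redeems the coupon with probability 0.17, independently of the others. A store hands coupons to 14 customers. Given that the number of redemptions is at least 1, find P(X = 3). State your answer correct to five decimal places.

0.24861

X ~ Binomial(14, 0.17). Want P(X=3 | X≥1) = P(X=3) / P(X≥1).
P(X=3) = C(14,3)·0.17^3·0.83^11 = 0.2303070
P(X≥1) = 1 − 0.0736365 = 0.9263635
Ratio = 0.2303070 / 0.9263635 = 0.2486141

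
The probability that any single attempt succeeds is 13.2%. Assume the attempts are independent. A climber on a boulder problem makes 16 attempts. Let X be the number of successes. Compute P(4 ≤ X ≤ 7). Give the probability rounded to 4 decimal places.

X ~ Binomial(16, 0.132); P(4 ≤ X ≤ 7) = Σ C(16,k) p^k (1−p)^(16−k) over k:
  k=4: C(16,4)·0.132^4·0.868^12 = 0.101066
  k=5: C(16,5)·0.132^5·0.868^11 = 0.036887
  k=6: C(16,6)·0.132^6·0.868^10 = 0.010284
  k=7: C(16,7)·0.132^7·0.868^9 = 0.002234
Total = 0.150471

0.1505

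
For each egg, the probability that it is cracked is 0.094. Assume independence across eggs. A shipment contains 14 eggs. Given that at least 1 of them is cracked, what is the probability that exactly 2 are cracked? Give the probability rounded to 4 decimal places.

0.3284

X ~ Binomial(14, 0.094). Want P(X=2 | X≥1) = P(X=2) / P(X≥1).
P(X=2) = C(14,2)·0.094^2·0.906^12 = 0.245944
P(X≥1) = 1 − 0.251070 = 0.748930
Ratio = 0.245944 / 0.748930 = 0.328393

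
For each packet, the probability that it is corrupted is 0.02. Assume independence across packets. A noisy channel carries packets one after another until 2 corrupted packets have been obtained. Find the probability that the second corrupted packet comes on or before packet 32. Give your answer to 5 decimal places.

0.13399

Finishing within 32 packets ⇔ at least 2 successes in the first 32. With X ~ Binomial(32, 0.02), P(Y ≤ 32) = 1 − P(X ≤ 1).
  k=0: C(32,0)·0.02^0·0.98^32 = 0.5238831
  k=1: C(32,1)·0.02^1·0.98^31 = 0.3421278
1 − 0.8660109 = 0.1339891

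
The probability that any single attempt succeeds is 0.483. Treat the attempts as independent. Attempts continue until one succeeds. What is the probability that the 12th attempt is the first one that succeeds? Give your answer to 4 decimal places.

Geometric (trials to first success), p = 0.483.
P(Y = 12) = (1−p)^11 · p = 0.00070534 · 0.483 = 0.000341

0.0003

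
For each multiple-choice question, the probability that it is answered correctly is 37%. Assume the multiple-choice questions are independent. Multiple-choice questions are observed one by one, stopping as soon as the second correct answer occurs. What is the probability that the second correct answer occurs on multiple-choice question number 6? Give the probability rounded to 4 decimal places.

0.1078

Y = trial on which the second success occurs; negative binomial, r=2, p=0.37.
P(Y=6) = C(5,1) · p^2 · (1−p)^4
= 5 · 0.1369 · 0.15753 = 0.107829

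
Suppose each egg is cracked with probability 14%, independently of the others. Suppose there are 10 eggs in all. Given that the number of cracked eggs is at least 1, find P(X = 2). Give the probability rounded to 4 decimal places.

X ~ Binomial(10, 0.14). Want P(X=2 | X≥1) = P(X=2) / P(X≥1).
P(X=2) = C(10,2)·0.14^2·0.86^8 = 0.263910
P(X≥1) = 1 − 0.221302 = 0.778698
Ratio = 0.263910 / 0.778698 = 0.338912

0.3389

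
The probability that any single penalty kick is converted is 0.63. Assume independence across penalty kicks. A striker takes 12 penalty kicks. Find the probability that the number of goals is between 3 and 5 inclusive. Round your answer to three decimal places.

X ~ Binomial(12, 0.63); P(3 ≤ X ≤ 5) = Σ C(12,k) p^k (1−p)^(12−k) over k:
  k=3: C(12,3)·0.63^3·0.37^9 = 0.00715
  k=4: C(12,4)·0.63^4·0.37^8 = 0.02739
  k=5: C(12,5)·0.63^5·0.37^7 = 0.07462
Total = 0.10916

0.109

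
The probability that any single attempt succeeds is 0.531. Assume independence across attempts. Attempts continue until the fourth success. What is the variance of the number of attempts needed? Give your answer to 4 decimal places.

6.6534

Y = total attempts until the fourth success; negative binomial with r=4, p=0.531.
Var(Y) = r(1−p)/p² = 4·0.469 / 0.531² = 6.653402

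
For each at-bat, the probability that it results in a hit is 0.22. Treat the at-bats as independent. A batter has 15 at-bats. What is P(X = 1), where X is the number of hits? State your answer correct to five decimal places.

0.10182

X ~ Binomial(n=15, p=0.22).
P(X=1) = C(15,1) · p^1 · (1−p)^14
= 15 · 0.22 · 0.030855 = 0.1018212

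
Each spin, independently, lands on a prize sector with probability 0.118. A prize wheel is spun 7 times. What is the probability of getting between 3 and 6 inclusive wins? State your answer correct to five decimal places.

X ~ Binomial(7, 0.118); P(3 ≤ X ≤ 6) = Σ C(7,k) p^k (1−p)^(7−k) over k:
  k=3: C(7,3)·0.118^3·0.882^4 = 0.0348007
  k=4: C(7,4)·0.118^4·0.882^3 = 0.0046559
  k=5: C(7,5)·0.118^5·0.882^2 = 0.0003737
  k=6: C(7,6)·0.118^6·0.882^1 = 0.0000167
Total = 0.0398470

0.03985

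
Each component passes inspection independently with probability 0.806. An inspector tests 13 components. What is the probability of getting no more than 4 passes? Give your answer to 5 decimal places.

X ~ Binomial(13, 0.806); P(X ≤ 4) = Σ C(13,k) p^k (1−p)^(13−k) over k:
  k=0: C(13,0)·0.806^0·0.194^13 = 0.0000000
  k=1: C(13,1)·0.806^1·0.194^12 = 0.0000000
  k=2: C(13,2)·0.806^2·0.194^11 = 0.0000007
  k=3: C(13,3)·0.806^3·0.194^10 = 0.0000113
  k=4: C(13,4)·0.806^4·0.194^9 = 0.0001175
Total = 0.0001295

0.00013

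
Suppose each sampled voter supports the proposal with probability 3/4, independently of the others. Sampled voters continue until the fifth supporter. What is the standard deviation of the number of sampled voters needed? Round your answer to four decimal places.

Y = total sampled voters until the fifth success; negative binomial with r=5, p=0.75.
SD(Y) = √[r(1−p)/p²] = √(2.222222) = 1.490712

1.4907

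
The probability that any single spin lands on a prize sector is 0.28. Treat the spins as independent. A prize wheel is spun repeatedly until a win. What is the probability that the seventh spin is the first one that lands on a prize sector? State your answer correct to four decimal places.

Geometric (trials to first success), p = 0.28.
P(Y = 7) = (1−p)^6 · p = 0.13931 · 0.28 = 0.039008

0.0390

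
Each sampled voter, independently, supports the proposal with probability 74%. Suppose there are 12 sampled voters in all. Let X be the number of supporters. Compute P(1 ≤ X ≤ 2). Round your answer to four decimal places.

0.0001

X ~ Binomial(12, 0.74); P(1 ≤ X ≤ 2) = Σ C(12,k) p^k (1−p)^(12−k) over k:
  k=1: C(12,1)·0.74^1·0.26^11 = 0.000003
  k=2: C(12,2)·0.74^2·0.26^10 = 0.000051
Total = 0.000054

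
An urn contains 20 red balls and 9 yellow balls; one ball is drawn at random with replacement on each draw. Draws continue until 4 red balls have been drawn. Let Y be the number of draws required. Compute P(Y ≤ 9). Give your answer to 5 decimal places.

Finishing within 9 draws ⇔ at least 4 successes in the first 9. With X ~ Binomial(9, 0.689655), P(Y ≤ 9) = 1 − P(X ≤ 3).
  k=0: C(9,0)·0.689655^0·0.310345^9 = 0.0000267
  k=1: C(9,1)·0.689655^1·0.310345^8 = 0.0005341
  k=2: C(9,2)·0.689655^2·0.310345^7 = 0.0047476
  k=3: C(9,3)·0.689655^3·0.310345^6 = 0.0246174
1 − 0.0299259 = 0.9700741

0.97007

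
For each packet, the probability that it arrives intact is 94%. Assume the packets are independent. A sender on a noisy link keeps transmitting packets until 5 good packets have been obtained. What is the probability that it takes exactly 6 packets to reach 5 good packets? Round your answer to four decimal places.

0.2202

Y = trial on which the fifth success occurs; negative binomial, r=5, p=0.94.
P(Y=6) = C(5,4) · p^5 · (1−p)^1
= 5 · 0.7339 · 0.06 = 0.220171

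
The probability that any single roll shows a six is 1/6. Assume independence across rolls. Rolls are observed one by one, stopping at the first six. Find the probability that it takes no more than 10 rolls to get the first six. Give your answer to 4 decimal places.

0.8385

Y = number of rolls to the first success; geometric, p = 0.166667.
P(Y ≤ 10) = 1 − (1−p)^10 = 1 − 0.161506 = 0.838494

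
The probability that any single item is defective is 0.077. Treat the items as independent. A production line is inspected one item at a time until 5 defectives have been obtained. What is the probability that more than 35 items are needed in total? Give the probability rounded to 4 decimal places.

0.8716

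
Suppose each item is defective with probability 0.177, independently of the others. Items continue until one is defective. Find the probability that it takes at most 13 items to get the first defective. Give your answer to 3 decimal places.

0.921

Y = number of items to the first success; geometric, p = 0.177.
P(Y ≤ 13) = 1 − (1−p)^13 = 1 − 0.07947 = 0.92053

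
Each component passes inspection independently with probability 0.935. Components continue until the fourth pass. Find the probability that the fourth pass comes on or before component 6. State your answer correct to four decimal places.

Finishing within 6 components ⇔ at least 4 successes in the first 6. With X ~ Binomial(6, 0.935), P(Y ≤ 6) = 1 − P(X ≤ 3).
  k=0: C(6,0)·0.935^0·0.065^6 = 0.000000
  k=1: C(6,1)·0.935^1·0.065^5 = 0.000007
  k=2: C(6,2)·0.935^2·0.065^4 = 0.000234
  k=3: C(6,3)·0.935^3·0.065^3 = 0.004490
1 − 0.004730 = 0.995270

0.9953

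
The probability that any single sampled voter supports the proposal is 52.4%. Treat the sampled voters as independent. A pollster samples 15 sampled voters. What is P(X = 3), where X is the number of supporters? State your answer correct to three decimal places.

X ~ Binomial(n=15, p=0.524).
P(X=3) = C(15,3) · p^3 · (1−p)^12
= 455 · 0.14388 · 0.0001353 = 0.00886

0.009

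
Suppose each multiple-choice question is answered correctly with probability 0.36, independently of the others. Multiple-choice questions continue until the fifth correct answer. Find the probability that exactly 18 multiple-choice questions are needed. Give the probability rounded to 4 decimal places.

0.0435

Y = trial on which the fifth success occurs; negative binomial, r=5, p=0.36.
P(Y=18) = C(17,4) · p^5 · (1−p)^13
= 2380 · 0.0060466 · 0.0030223 = 0.043494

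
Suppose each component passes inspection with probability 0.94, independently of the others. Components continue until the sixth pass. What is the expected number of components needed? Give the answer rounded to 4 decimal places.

Y = total components until the sixth success; negative binomial with r=6, p=0.94.
E[Y] = r / p = 6 / 0.94 = 6.382979

6.3830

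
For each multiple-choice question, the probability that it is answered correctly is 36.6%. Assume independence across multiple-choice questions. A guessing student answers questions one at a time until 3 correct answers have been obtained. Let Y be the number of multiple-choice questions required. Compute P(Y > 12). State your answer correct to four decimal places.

Needing more than 12 multiple-choice questions ⇔ fewer than 3 successes in the first 12. With X ~ Binomial(12, 0.366), P(Y > 12) = P(X ≤ 2).
  k=0: C(12,0)·0.366^0·0.634^12 = 0.004218
  k=1: C(12,1)·0.366^1·0.634^11 = 0.029218
  k=2: C(12,2)·0.366^2·0.634^10 = 0.092768
P(X ≤ 2) = 0.126203

0.1262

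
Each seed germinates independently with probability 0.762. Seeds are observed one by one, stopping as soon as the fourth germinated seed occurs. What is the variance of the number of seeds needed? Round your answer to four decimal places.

1.6396

Y = total seeds until the fourth success; negative binomial with r=4, p=0.762.
Var(Y) = r(1−p)/p² = 4·0.238 / 0.762² = 1.639559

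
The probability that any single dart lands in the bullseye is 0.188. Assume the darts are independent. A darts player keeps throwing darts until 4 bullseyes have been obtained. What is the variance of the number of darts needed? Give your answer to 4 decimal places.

Y = total darts until the fourth success; negative binomial with r=4, p=0.188.
Var(Y) = r(1−p)/p² = 4·0.812 / 0.188² = 91.896786

91.8968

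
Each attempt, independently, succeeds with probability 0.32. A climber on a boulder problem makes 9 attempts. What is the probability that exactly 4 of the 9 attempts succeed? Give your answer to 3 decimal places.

0.192

X ~ Binomial(n=9, p=0.32).
P(X=4) = C(9,4) · p^4 · (1−p)^5
= 126 · 0.010486 · 0.14539 = 0.19209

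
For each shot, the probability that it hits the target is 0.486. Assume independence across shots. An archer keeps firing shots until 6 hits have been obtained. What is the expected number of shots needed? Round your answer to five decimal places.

Y = total shots until the sixth success; negative binomial with r=6, p=0.486.
E[Y] = r / p = 6 / 0.486 = 12.3456790

12.34568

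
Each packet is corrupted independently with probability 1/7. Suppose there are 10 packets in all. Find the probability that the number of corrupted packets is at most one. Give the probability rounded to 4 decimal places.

0.5708

X ~ Binomial(10, 0.142857); P(X ≤ 1) = Σ C(10,k) p^k (1−p)^(10−k) over k:
  k=0: C(10,0)·0.142857^0·0.857143^10 = 0.214058
  k=1: C(10,1)·0.142857^1·0.857143^9 = 0.356764
Total = 0.570822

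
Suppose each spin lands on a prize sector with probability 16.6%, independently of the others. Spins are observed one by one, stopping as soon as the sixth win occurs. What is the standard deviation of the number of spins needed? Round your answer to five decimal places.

Y = total spins until the sixth success; negative binomial with r=6, p=0.166.
SD(Y) = √[r(1−p)/p²] = √(181.5938453) = 13.4756761

13.47568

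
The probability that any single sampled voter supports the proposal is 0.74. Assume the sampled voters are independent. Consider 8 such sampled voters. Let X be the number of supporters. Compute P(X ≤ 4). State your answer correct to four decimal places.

0.1281

X ~ Binomial(8, 0.74); P(X ≤ 4) = Σ C(8,k) p^k (1−p)^(8−k) over k:
  k=0: C(8,0)·0.74^0·0.26^8 = 0.000021
  k=1: C(8,1)·0.74^1·0.26^7 = 0.000475
  k=2: C(8,2)·0.74^2·0.26^6 = 0.004737
  k=3: C(8,3)·0.74^3·0.26^5 = 0.026962
  k=4: C(8,4)·0.74^4·0.26^4 = 0.095922
Total = 0.128117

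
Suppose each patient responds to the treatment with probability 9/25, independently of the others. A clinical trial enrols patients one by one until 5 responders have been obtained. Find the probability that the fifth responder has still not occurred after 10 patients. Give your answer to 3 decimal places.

0.729

Needing more than 10 patients ⇔ fewer than 5 successes in the first 10. With X ~ Binomial(10, 0.36), P(Y > 10) = P(X ≤ 4).
  k=0: C(10,0)·0.36^0·0.64^10 = 0.01153
  k=1: C(10,1)·0.36^1·0.64^9 = 0.06485
  k=2: C(10,2)·0.36^2·0.64^8 = 0.16416
  k=3: C(10,3)·0.36^3·0.64^7 = 0.24623
  k=4: C(10,4)·0.36^4·0.64^6 = 0.24239
P(X ≤ 4) = 0.72916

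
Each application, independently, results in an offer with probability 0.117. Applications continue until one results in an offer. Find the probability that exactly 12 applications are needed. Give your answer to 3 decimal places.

Geometric (trials to first success), p = 0.117.
P(Y = 12) = (1−p)^11 · p = 0.25443 · 0.117 = 0.02977

0.030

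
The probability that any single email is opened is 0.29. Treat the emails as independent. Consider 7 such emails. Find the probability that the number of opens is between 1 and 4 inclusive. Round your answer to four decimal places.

0.8842

X ~ Binomial(7, 0.29); P(1 ≤ X ≤ 4) = Σ C(7,k) p^k (1−p)^(7−k) over k:
  k=1: C(7,1)·0.29^1·0.71^6 = 0.260044
  k=2: C(7,2)·0.29^2·0.71^5 = 0.318645
  k=3: C(7,3)·0.29^3·0.71^4 = 0.216918
  k=4: C(7,4)·0.29^4·0.71^3 = 0.088600
Total = 0.884207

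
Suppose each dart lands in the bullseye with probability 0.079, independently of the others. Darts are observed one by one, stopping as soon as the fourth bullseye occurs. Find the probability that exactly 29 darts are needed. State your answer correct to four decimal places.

0.0163

Y = trial on which the fourth success occurs; negative binomial, r=4, p=0.079.
P(Y=29) = C(28,3) · p^4 · (1−p)^25
= 3276 · 3.895e-05 · 0.12779 = 0.016306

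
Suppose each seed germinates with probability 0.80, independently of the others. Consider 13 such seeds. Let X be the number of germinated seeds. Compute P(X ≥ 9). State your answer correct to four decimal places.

0.9009

X ~ Binomial(13, 0.80); P(X ≥ 9) = Σ C(13,k) p^k (1−p)^(13−k) over k:
  k=9: C(13,9)·0.80^9·0.20^4 = 0.153545
  k=10: C(13,10)·0.80^10·0.20^3 = 0.245672
  k=11: C(13,11)·0.80^11·0.20^2 = 0.268006
  k=12: C(13,12)·0.80^12·0.20^1 = 0.178671
  k=13: C(13,13)·0.80^13·0.20^0 = 0.054976
Total = 0.900869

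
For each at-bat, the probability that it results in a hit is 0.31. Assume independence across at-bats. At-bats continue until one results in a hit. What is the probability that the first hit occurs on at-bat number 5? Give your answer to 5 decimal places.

0.07027

Geometric (trials to first success), p = 0.31.
P(Y = 5) = (1−p)^4 · p = 0.22667 · 0.31 = 0.0702681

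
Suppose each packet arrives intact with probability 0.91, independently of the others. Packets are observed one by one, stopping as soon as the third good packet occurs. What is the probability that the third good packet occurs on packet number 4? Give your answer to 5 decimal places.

0.20346

Y = trial on which the third success occurs; negative binomial, r=3, p=0.91.
P(Y=4) = C(3,2) · p^3 · (1−p)^1
= 3 · 0.75357 · 0.09 = 0.2034642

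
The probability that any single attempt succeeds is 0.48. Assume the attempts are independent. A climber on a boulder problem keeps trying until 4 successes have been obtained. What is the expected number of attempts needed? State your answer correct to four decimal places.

8.3333

Y = total attempts until the fourth success; negative binomial with r=4, p=0.48.
E[Y] = r / p = 4 / 0.48 = 8.333333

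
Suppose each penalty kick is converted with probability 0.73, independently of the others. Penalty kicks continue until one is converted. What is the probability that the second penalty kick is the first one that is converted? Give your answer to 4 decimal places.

Geometric (trials to first success), p = 0.73.
P(Y = 2) = (1−p)^1 · p = 0.27 · 0.73 = 0.197100

0.1971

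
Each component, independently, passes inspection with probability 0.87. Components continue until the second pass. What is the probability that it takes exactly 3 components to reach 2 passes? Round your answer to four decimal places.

0.1968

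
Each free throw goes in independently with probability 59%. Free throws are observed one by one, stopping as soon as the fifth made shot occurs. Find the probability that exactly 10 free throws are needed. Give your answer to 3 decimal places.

Y = trial on which the fifth success occurs; negative binomial, r=5, p=0.59.
P(Y=10) = C(9,4) · p^5 · (1−p)^5
= 126 · 0.071492 · 0.011586 = 0.10436

0.104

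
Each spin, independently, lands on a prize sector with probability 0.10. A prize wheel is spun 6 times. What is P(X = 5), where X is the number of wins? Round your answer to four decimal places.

0.0001

X ~ Binomial(n=6, p=0.10).
P(X=5) = C(6,5) · p^5 · (1−p)^1
= 6 · 1e-05 · 0.9 = 0.000054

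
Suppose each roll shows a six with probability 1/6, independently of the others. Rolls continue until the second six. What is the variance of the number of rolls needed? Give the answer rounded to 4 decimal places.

60.0000

Y = total rolls until the second success; negative binomial with r=2, p=0.166667.
Var(Y) = r(1−p)/p² = 2·0.833333 / 0.166667² = 60.000000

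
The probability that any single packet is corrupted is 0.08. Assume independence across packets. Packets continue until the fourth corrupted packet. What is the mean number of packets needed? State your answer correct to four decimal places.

Y = total packets until the fourth success; negative binomial with r=4, p=0.08.
E[Y] = r / p = 4 / 0.08 = 50.000000

50.0000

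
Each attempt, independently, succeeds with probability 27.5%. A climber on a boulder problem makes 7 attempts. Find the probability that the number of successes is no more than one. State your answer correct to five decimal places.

0.38483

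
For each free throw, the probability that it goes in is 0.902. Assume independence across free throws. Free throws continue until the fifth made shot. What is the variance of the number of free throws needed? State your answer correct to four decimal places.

Y = total free throws until the fifth success; negative binomial with r=5, p=0.902.
Var(Y) = r(1−p)/p² = 5·0.098 / 0.902² = 0.602259

0.6023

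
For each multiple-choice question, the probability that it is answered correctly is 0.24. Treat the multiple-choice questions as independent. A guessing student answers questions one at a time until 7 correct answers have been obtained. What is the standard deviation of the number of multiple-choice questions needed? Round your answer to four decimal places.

Y = total multiple-choice questions until the seventh success; negative binomial with r=7, p=0.24.
SD(Y) = √[r(1−p)/p²] = √(92.361111) = 9.610469

9.6105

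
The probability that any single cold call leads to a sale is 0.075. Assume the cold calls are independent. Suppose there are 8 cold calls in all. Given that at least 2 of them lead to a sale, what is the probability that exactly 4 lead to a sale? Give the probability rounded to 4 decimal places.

0.0139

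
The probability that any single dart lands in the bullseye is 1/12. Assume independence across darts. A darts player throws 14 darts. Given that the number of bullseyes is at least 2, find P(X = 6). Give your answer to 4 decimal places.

0.0015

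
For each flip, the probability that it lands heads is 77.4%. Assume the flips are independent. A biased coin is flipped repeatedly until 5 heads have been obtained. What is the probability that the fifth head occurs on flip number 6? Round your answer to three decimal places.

0.314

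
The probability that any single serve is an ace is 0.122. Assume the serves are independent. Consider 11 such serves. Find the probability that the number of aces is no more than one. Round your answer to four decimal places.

0.6044

X ~ Binomial(11, 0.122); P(X ≤ 1) = Σ C(11,k) p^k (1−p)^(11−k) over k:
  k=0: C(11,0)·0.122^0·0.878^11 = 0.239023
  k=1: C(11,1)·0.122^1·0.878^10 = 0.365340
Total = 0.604363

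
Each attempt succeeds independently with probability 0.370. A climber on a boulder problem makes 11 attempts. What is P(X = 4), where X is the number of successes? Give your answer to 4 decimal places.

0.2436

X ~ Binomial(n=11, p=0.37).
P(X=4) = C(11,4) · p^4 · (1−p)^7
= 330 · 0.018742 · 0.03939 = 0.243615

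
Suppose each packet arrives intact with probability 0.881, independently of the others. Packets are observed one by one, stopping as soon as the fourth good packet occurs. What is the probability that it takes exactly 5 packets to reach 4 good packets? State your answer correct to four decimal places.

Y = trial on which the fourth success occurs; negative binomial, r=4, p=0.881.
P(Y=5) = C(4,3) · p^4 · (1−p)^1
= 4 · 0.60243 · 0.119 = 0.286755

0.2868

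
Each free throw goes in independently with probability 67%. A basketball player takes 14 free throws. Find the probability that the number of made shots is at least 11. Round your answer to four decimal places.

0.2699

X ~ Binomial(14, 0.67); P(X ≥ 11) = Σ C(14,k) p^k (1−p)^(14−k) over k:
  k=11: C(14,11)·0.67^11·0.33^3 = 0.159759
  k=12: C(14,12)·0.67^12·0.33^2 = 0.081090
  k=13: C(14,13)·0.67^13·0.33^1 = 0.025329
  k=14: C(14,14)·0.67^14·0.33^0 = 0.003673
Total = 0.269851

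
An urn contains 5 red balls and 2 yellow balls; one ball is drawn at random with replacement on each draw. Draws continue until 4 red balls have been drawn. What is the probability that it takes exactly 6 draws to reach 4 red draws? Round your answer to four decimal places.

Y = trial on which the fourth success occurs; negative binomial, r=4, p=0.714286.
P(Y=6) = C(5,3) · p^4 · (1−p)^2
= 10 · 0.26031 · 0.081633 = 0.212496

0.2125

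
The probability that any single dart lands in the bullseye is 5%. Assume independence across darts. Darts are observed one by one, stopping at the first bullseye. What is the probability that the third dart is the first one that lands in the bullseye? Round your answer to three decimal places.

0.045

Geometric (trials to first success), p = 0.05.
P(Y = 3) = (1−p)^2 · p = 0.9025 · 0.05 = 0.04512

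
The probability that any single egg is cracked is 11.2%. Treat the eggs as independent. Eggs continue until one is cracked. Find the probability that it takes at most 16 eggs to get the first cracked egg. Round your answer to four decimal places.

0.8505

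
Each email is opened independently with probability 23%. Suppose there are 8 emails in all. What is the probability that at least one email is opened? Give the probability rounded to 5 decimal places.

0.87643

P(at least one) = 1 − P(none) = 1 − (1 − 0.23)^8
= 1 − 0.1235736 = 0.8764264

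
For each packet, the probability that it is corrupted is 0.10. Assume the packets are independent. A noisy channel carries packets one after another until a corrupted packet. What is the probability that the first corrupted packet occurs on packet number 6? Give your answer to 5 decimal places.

Geometric (trials to first success), p = 0.10.
P(Y = 6) = (1−p)^5 · p = 0.59049 · 0.10 = 0.0590490

0.05905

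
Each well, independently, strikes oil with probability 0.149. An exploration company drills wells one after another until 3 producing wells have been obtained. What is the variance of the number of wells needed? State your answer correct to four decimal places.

114.9948

Y = total wells until the third success; negative binomial with r=3, p=0.149.
Var(Y) = r(1−p)/p² = 3·0.851 / 0.149² = 114.994820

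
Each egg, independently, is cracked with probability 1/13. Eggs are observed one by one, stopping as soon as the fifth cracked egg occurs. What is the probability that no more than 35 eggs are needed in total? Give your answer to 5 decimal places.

Finishing within 35 eggs ⇔ at least 5 successes in the first 35. With X ~ Binomial(35, 0.076923), P(Y ≤ 35) = 1 − P(X ≤ 4).
  k=0: C(35,0)·0.076923^0·0.923077^35 = 0.0607192
  k=1: C(35,1)·0.076923^1·0.923077^34 = 0.1770978
  k=2: C(35,2)·0.076923^2·0.923077^33 = 0.2508885
  k=3: C(35,3)·0.076923^3·0.923077^32 = 0.2299811
  k=4: C(35,4)·0.076923^4·0.923077^31 = 0.1533207
1 − 0.8720074 = 0.1279926

0.12799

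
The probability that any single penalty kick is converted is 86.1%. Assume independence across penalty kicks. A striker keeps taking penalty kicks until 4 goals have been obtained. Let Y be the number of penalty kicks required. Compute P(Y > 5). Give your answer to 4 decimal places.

Needing more than 5 penalty kicks ⇔ fewer than 4 successes in the first 5. With X ~ Binomial(5, 0.861), P(Y > 5) = P(X ≤ 3).
  k=0: C(5,0)·0.861^0·0.139^5 = 0.000052
  k=1: C(5,1)·0.861^1·0.139^4 = 0.001607
  k=2: C(5,2)·0.861^2·0.139^3 = 0.019909
  k=3: C(5,3)·0.861^3·0.139^2 = 0.123322
P(X ≤ 3) = 0.144890

0.1449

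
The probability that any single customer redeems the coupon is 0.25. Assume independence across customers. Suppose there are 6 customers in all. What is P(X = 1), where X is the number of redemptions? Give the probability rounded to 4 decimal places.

X ~ Binomial(n=6, p=0.25).
P(X=1) = C(6,1) · p^1 · (1−p)^5
= 6 · 0.25 · 0.2373 = 0.355957

0.3560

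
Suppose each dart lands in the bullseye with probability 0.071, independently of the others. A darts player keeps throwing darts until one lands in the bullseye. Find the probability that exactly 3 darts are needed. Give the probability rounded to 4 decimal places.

0.0613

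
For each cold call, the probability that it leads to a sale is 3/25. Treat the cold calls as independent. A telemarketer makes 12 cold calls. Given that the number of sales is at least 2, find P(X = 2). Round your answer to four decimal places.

X ~ Binomial(12, 0.12). Want P(X=2 | X≥2) = P(X=2) / P(X≥2).
P(X=2) = C(12,2)·0.12^2·0.88^10 = 0.264687
P(X≥2) = 1 − 0.215671 − 0.352916 = 0.431412
Ratio = 0.264687 / 0.431412 = 0.613537

0.6135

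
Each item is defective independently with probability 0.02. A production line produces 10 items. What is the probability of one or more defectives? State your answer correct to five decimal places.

P(at least one) = 1 − P(none) = 1 − (1 − 0.02)^10
= 1 − 0.8170728 = 0.1829272

0.18293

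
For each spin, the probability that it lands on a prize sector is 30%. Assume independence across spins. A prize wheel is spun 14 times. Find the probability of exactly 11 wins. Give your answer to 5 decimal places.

X ~ Binomial(n=14, p=0.30).
P(X=11) = C(14,11) · p^11 · (1−p)^3
= 364 · 1.7715e-06 · 0.343 = 0.0002212

0.00022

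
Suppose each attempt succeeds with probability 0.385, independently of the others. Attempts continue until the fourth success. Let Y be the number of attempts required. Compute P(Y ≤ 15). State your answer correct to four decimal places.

0.8889

Finishing within 15 attempts ⇔ at least 4 successes in the first 15. With X ~ Binomial(15, 0.385), P(Y ≤ 15) = 1 − P(X ≤ 3).
  k=0: C(15,0)·0.385^0·0.615^15 = 0.000681
  k=1: C(15,1)·0.385^1·0.615^14 = 0.006394
  k=2: C(15,2)·0.385^2·0.615^13 = 0.028021
  k=3: C(15,3)·0.385^3·0.615^12 = 0.076014
1 − 0.111111 = 0.888889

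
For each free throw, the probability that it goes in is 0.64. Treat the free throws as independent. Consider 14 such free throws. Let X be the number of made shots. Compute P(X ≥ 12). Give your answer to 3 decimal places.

0.073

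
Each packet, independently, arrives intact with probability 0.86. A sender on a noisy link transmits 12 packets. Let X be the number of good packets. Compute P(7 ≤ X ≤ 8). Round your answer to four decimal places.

0.0717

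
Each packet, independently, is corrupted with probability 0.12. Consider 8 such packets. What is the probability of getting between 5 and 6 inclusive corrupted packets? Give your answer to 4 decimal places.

0.0010

X ~ Binomial(8, 0.12); P(5 ≤ X ≤ 6) = Σ C(8,k) p^k (1−p)^(8−k) over k:
  k=5: C(8,5)·0.12^5·0.88^3 = 0.000950
  k=6: C(8,6)·0.12^6·0.88^2 = 0.000065
Total = 0.001014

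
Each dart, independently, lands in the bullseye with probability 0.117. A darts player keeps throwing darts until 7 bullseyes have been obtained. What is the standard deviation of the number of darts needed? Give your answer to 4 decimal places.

21.2492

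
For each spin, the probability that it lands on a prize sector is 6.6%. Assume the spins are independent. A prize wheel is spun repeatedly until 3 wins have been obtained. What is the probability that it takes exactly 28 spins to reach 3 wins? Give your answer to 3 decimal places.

0.018

Y = trial on which the third success occurs; negative binomial, r=3, p=0.066.
P(Y=28) = C(27,2) · p^3 · (1−p)^25
= 351 · 0.0002875 · 0.18141 = 0.01831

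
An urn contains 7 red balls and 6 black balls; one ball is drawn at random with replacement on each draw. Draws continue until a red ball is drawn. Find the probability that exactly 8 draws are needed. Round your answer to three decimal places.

0.002

Geometric (trials to first success), p = 0.538462.
P(Y = 8) = (1−p)^7 · p = 0.0044612 · 0.538462 = 0.00240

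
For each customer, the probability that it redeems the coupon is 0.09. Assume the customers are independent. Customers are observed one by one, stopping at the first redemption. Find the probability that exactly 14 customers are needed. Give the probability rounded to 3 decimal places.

0.026

Geometric (trials to first success), p = 0.09.
P(Y = 14) = (1−p)^13 · p = 0.29345 · 0.09 = 0.02641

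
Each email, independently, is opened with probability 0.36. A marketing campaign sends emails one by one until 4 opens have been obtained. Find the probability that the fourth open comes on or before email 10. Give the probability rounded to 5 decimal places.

0.51323

Finishing within 10 emails ⇔ at least 4 successes in the first 10. With X ~ Binomial(10, 0.36), P(Y ≤ 10) = 1 − P(X ≤ 3).
  k=0: C(10,0)·0.36^0·0.64^10 = 0.0115292
  k=1: C(10,1)·0.36^1·0.64^9 = 0.0648518
  k=2: C(10,2)·0.36^2·0.64^8 = 0.1641562
  k=3: C(10,3)·0.36^3·0.64^7 = 0.2462343
1 − 0.4867716 = 0.5132284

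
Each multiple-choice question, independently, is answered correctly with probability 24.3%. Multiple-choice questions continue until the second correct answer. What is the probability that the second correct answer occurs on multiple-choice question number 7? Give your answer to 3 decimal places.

0.088

Y = trial on which the second success occurs; negative binomial, r=2, p=0.243.
P(Y=7) = C(6,1) · p^2 · (1−p)^5
= 6 · 0.059049 · 0.24859 = 0.08807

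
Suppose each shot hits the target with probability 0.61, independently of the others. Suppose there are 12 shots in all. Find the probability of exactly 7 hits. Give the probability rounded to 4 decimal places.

0.2246

X ~ Binomial(n=12, p=0.61).
P(X=7) = C(12,7) · p^7 · (1−p)^5
= 792 · 0.031427 · 0.0090224 = 0.224573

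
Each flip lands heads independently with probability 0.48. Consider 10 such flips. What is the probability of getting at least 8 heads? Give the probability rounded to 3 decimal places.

0.042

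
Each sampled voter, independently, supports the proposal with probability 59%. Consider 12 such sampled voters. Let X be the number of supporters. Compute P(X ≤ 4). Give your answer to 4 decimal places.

0.0662

X ~ Binomial(12, 0.59); P(X ≤ 4) = Σ C(12,k) p^k (1−p)^(12−k) over k:
  k=0: C(12,0)·0.59^0·0.41^12 = 0.000023
  k=1: C(12,1)·0.59^1·0.41^11 = 0.000390
  k=2: C(12,2)·0.59^2·0.41^10 = 0.003084
  k=3: C(12,3)·0.59^3·0.41^9 = 0.014792
  k=4: C(12,4)·0.59^4·0.41^8 = 0.047894
Total = 0.066183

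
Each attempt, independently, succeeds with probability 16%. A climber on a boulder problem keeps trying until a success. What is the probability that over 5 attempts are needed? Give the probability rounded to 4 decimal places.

0.4182

Y = number of attempts to the first success; geometric, p = 0.16.
P(Y > 5) = P(first 5 all fail) = (1−p)^5 = 0.418212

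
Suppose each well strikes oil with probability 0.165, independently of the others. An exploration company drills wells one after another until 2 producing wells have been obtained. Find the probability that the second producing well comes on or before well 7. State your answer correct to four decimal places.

Finishing within 7 wells ⇔ at least 2 successes in the first 7. With X ~ Binomial(7, 0.165), P(Y ≤ 7) = 1 − P(X ≤ 1).
  k=0: C(7,0)·0.165^0·0.835^7 = 0.283012
  k=1: C(7,1)·0.165^1·0.835^6 = 0.391472
1 − 0.674484 = 0.325516

0.3255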